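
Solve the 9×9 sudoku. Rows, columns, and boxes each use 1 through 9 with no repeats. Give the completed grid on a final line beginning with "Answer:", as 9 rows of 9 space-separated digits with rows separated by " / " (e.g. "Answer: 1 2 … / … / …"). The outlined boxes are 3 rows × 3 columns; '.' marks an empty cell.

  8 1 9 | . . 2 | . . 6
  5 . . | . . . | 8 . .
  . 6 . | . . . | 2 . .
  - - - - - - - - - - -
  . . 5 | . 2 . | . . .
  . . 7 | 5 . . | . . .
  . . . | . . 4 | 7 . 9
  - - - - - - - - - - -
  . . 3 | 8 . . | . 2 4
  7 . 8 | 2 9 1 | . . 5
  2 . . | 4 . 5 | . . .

Step 1. [r9c5∈{3,6,7}] box 8 places 3 nowhere but r9c5 ⇒ r9c5=3.
Step 2. [r2c2∈{2,3,4,7}] r2c2 is the only open cell in col 2 admitting 7, so r2c2=7.
Step 3. [r3c1∈{3,4}] across box 1, 3 lands solely at r3c1 ⇒ r3c1=3.
Step 4. [r9c2∈{9}] nothing but 9 survives at r9c2. So r9c2=9.
Step 5. [r6c8∈{1,3,5,6,8}] across row 6, 5 lands solely at r6c8. So r6c8=5.
Step 6. [r3c5∈{1,4,5,7,8}] row 3 places 5 nowhere but r3c5, so r3c5=5.
Step 7. [r3c6∈{7,8,9}] 8 has one home in row 3: r3c6, so r3c6=8.
Step 8. [r5c9∈{1,2,3,8}] r5c9 is the only open cell in col 9 admitting 2, so r5c9=2.
Step 9. [r6c2∈{2,3,8}] across col 2, 2 lands solely at r6c2 ⇒ r6c2=2.
Step 10. [r6c4∈{1,3,6}] 3 has one home in row 6: r6c4. So r6c4=3.
Step 11. [r2c6∈{3,6,9}] r2c6 is the only open cell in col 6 admitting 3 ⇒ r2c6=3.
Step 12. [r2c9∈{1}] r2c9 is down to just 1, so r2c9=1.
Step 13. [r4c9∈{3,8}] in col 9, 3 fits only at r4c9 ⇒ r4c9=3.
Step 14. [r3c9∈{7}] r3c9 has the single candidate 7 ⇒ r3c9=7.
Step 15. [r9c8∈{1,6,7,8}] across row 9, 7 lands solely at r9c8, so r9c8=7.
Step 16. [r6c5∈{1,6,8}] across row 6, 8 lands solely at r6c5. So r6c5=8.
Step 17. [r5c5∈{1,6}] col 5 places 1 nowhere but r5c5. So r5c5=1.
Step 18. [r4c8∈{1,4,6,8}] r4c8 is the only open cell in col 8 admitting 1, so r4c8=1.
Step 19. [r5c8∈{4,6,8}] 8 has one home in col 8: r5c8. So r5c8=8.
Step 20. [r8c8∈{3,6}] across col 8, 6 lands solely at r8c8, so r8c8=6.
Step 21. [r9c3∈{1,6}] 6 has one home in row 9: r9c3. So r9c3=6.
Step 22. [r6c1∈{1,6}] across row 6, 6 lands solely at r6c1 ⇒ r6c1=6.
Step 23. [r1c7∈{3,4,5}] in row 1, 5 fits only at r1c7, so r1c7=5.
Step 24. [r8c2∈{4}] nothing but 4 survives at r8c2, so r8c2=4.
Step 25. [r3c3∈{4}] r3c3 has the single candidate 4 ⇒ r3c3=4.
Step 26. [r1c4∈{7}] only 7 remains possible at r1c4 ⇒ r1c4=7.
Step 27. [r4c6∈{6,7,9}] in row 4, 7 fits only at r4c6 ⇒ r4c6=7.
Step 28. [r5c6∈{6,9}] across col 6, 9 lands solely at r5c6 ⇒ r5c6=9.
Step 29. [r4c4∈{6}] r4c4's peers cover all but 6. So r4c4=6.
Step 30. [r1c5∈{4}] only 4 remains possible at r1c5. So r1c5=4.
Step 31. [r5c1∈{4}] r5c1 is down to just 4. So r5c1=4.
Step 32. [r3c8∈{9}] only 9 remains possible at r3c8. So r3c8=9.
Step 33. [r9c7∈{1}] nothing but 1 survives at r9c7. So r9c7=1.
Step 34. [r7c6∈{6}] only 6 remains possible at r7c6, so r7c6=6.
Step 35. [r6c3∈{1}] nothing but 1 survives at r6c3 ⇒ r6c3=1.
Step 36. [r4c1∈{9}] r4c1's peers cover all but 9 ⇒ r4c1=9.
Step 37. [r1c8∈{3}] r1c8's peers cover all but 3, so r1c8=3.
Step 38. [r7c5∈{7}] nothing but 7 survives at r7c5 ⇒ r7c5=7.
Step 39. [r4c7∈{4}] r4c7 is down to just 4 ⇒ r4c7=4.
Step 40. [r9c9∈{8}] r9c9's peers cover all but 8, so r9c9=8.
Step 41. [r3c4∈{1}] nothing but 1 survives at r3c4 ⇒ r3c4=1.
Step 42. [r8c7∈{3}] nothing but 3 survives at r8c7, so r8c7=3.
Step 43. [r2c4∈{9}] nothing but 9 survives at r2c4. So r2c4=9.
Step 44. [r7c1∈{1}] r7c1 is down to just 1, so r7c1=1.
Step 45. [r5c7∈{6}] nothing but 6 survives at r5c7 ⇒ r5c7=6.
Step 46. [r2c3∈{2}] r2c3 has the single candidate 2. So r2c3=2.
Step 47. [r7c7∈{9}] r7c7's peers cover all but 9, so r7c7=9.
Step 48. [r2c5∈{6}] nothing but 6 survives at r2c5, so r2c5=6.
Step 49. [r5c2∈{3}] r5c2's peers cover all but 3. So r5c2=3.
Step 50. [r2c8∈{4}] r2c8 is down to just 4 ⇒ r2c8=4.
Step 51. [r7c2∈{5}] r7c2's peers cover all but 5, so r7c2=5.
Step 52. [r4c2∈{8}] r4c2's peers cover all but 8 ⇒ r4c2=8.

Answer: 8 1 9 7 4 2 5 3 6 / 5 7 2 9 6 3 8 4 1 / 3 6 4 1 5 8 2 9 7 / 9 8 5 6 2 7 4 1 3 / 4 3 7 5 1 9 6 8 2 / 6 2 1 3 8 4 7 5 9 / 1 5 3 8 7 6 9 2 4 / 7 4 8 2 9 1 3 6 5 / 2 9 6 4 3 5 1 7 8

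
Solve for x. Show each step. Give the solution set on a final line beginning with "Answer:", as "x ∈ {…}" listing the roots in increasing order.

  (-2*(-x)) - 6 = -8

Step 1. [(-2*(-x)) - 6 = -8] -2 | LHS and -2 | -8: pull -2 out ⇒ factor: (-x) + 3 = 4.
Step 2. [(-x) + 3 = 4] subtract 3: x sits inside (… + 3). So sub: -x = 1.
Step 3. [-x = 1] flip signs both sides. So neg: x = -1.

Answer: x ∈ {-1}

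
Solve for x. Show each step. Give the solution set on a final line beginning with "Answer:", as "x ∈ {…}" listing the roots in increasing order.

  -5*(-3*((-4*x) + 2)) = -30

Step 1. [-5*(-3*((-4*x) + 2)) = -30] leading coefficient -5: divide by -5, so div: -3*((-4*x) + 2) = 6.
Step 2. [-3*((-4*x) + 2) = 6] LHS = -3·(…); ÷-3 both sides, so div: (-4*x) + 2 = -2.
Step 3. [(-4*x) + 2 = -2] the outer +2 inverts by subtracting 2. So sub: -4*x = -4.
Step 4. [-4*x = -4] LHS = -4·(…); ÷-4 both sides ⇒ div: x = 1.

Answer: x ∈ {1}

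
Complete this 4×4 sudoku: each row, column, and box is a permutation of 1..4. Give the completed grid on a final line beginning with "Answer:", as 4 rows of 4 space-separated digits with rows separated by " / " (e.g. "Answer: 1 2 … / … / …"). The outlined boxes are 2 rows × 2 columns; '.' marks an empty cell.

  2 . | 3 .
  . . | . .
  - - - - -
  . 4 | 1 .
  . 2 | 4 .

Step 1. [r2c1∈{1,3,4}] 4 has one home in col 1: r2c1 ⇒ r2c1=4.
Step 2. [r1c2∈{1}] r1c2 is down to just 1, so r1c2=1.
Step 3. [r3c4∈{2,3}] row 3 places 2 nowhere but r3c4. So r3c4=2.
Step 4. [r4c1∈{1,3}] 1 has one home in row 4: r4c1, so r4c1=1.
Step 5. [r2c4∈{1}] r2c4 is down to just 1 ⇒ r2c4=1.
Step 6. [r3c1∈{3}] nothing but 3 survives at r3c1 ⇒ r3c1=3.
Step 7. [r2c3∈{2}] only 2 remains possible at r2c3, so r2c3=2.
Step 8. [r4c4∈{3}] r4c4 has the single candidate 3. So r4c4=3.
Step 9. [r2c2∈{3}] r2c2 has the single candidate 3. So r2c2=3.
Step 10. [r1c4∈{4}] only 4 remains possible at r1c4, so r1c4=4.

Answer: 2 1 3 4 / 4 3 2 1 / 3 4 1 2 / 1 2 4 3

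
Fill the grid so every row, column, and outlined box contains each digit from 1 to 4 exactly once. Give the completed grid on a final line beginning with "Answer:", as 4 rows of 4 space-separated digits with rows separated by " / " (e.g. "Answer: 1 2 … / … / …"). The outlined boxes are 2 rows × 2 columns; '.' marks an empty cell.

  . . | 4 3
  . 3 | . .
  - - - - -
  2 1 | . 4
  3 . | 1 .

Step 1. [r2c4∈{1,2}] across col 4, 1 lands solely at r2c4. So r2c4=1.
Step 2. [r4c2∈{4}] r4c2 is down to just 4, so r4c2=4.
Step 3. [r3c3∈{3}] r3c3 is down to just 3, so r3c3=3.
Step 4. [r2c3∈{2}] r2c3 is down to just 2. So r2c3=2.
Step 5. [r1c2∈{2}] r1c2 is down to just 2. So r1c2=2.
Step 6. [r4c4∈{2}] r4c4's peers cover all but 2. So r4c4=2.
Step 7. [r1c1∈{1}] r1c1 has the single candidate 1, so r1c1=1.
Step 8. [r2c1∈{4}] r2c1 is down to just 4. So r2c1=4.

Answer: 1 2 4 3 / 4 3 2 1 / 2 1 3 4 / 3 4 1 2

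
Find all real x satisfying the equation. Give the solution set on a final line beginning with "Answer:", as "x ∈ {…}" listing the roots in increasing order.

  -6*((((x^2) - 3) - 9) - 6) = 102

Step 1. [-6*((((x^2) - 3) - 9) - 6) = 102] leading coefficient -6: divide by -6. So div: (((x^2) - 3) - 9) - 6 = -17.
Step 2. [(((x^2) - 3) - 9) - 6 = -17] 6 comes off first (add 6). So sub: ((x^2) - 3) - 9 = -11.
Step 3. [((x^2) - 3) - 9 = -11] -9 is outermost — add 9 both sides, so sub: (x^2) - 3 = -2.
Step 4. [(x^2) - 3 = -2] -3 is outermost — add 3 both sides ⇒ sub: x^2 = 1.
Step 5. [x^2 = 1] √ both sides: 1 ≥ 0 gives two branches ⇒ sqrt: x = 1 or -1.

Answer: x ∈ {-1, 1}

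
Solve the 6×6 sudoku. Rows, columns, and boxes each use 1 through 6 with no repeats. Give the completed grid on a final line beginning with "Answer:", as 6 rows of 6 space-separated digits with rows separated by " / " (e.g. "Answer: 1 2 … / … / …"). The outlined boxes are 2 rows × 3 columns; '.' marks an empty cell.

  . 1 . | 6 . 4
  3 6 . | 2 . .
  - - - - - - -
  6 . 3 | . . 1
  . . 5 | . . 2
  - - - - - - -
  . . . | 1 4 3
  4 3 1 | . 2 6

Step 1. [r3c5∈{5}] r3c5 is down to just 5, so r3c5=5.
Step 2. [r5c2∈{2,5}] col 2 places 5 nowhere but r5c2, so r5c2=5.
Step 3. [r1c3∈{2}] nothing but 2 survives at r1c3. So r1c3=2.
Step 4. [r3c4∈{4}] r3c4's peers cover all but 4 ⇒ r3c4=4.
Step 5. [r4c4∈{3}] nothing but 3 survives at r4c4 ⇒ r4c4=3.
Step 6. [r2c6∈{5}] r2c6 is down to just 5. So r2c6=5.
Step 7. [r2c3∈{4}] only 4 remains possible at r2c3. So r2c3=4.
Step 8. [r3c2∈{2}] r3c2's peers cover all but 2, so r3c2=2.
Step 9. [r4c1∈{1}] r4c1 has the single candidate 1, so r4c1=1.
Step 10. [r4c2∈{4}] r4c2 is down to just 4 ⇒ r4c2=4.
Step 11. [r1c5∈{3}] only 3 remains possible at r1c5 ⇒ r1c5=3.
Step 12. [r1c1∈{5}] r1c1 is down to just 5, so r1c1=5.
Step 13. [r4c5∈{6}] r4c5 is down to just 6, so r4c5=6.
Step 14. [r5c3∈{6}] nothing but 6 survives at r5c3 ⇒ r5c3=6.
Step 15. [r5c1∈{2}] r5c1's peers cover all but 2, so r5c1=2.
Step 16. [r6c4∈{5}] r6c4 has the single candidate 5. So r6c4=5.
Step 17. [r2c5∈{1}] r2c5 has the single candidate 1 ⇒ r2c5=1.

Answer: 5 1 2 6 3 4 / 3 6 4 2 1 5 / 6 2 3 4 5 1 / 1 4 5 3 6 2 / 2 5 6 1 4 3 / 4 3 1 5 2 6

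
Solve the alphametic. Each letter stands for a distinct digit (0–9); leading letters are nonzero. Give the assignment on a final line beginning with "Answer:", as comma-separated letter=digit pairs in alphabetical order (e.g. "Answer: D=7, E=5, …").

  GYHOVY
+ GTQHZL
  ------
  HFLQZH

Step 1. [col 1: Y + L ≡ H (mod 10)] several values work for H in column 1 (Y + L ≡ H (mod 10), carry-in 0); try H=4 ⇒ H=4.
Step 2. [col 1: Y + L ≡ H (mod 10)] no forcing yet in column 1 (carry-in 0); L=3 is free and consistent — try it, so L=3.
Step 3. [col 1: Y + L ≡ H (mod 10)] from column 1 (L=3, H=4, carry-in 0, digits 3,4 already taken and all letters distinct): Y must equal 1, so Y=1.
Step 4. [col 2: V + Z ≡ Z (mod 10)] from column 2 (nothing yet, carry-in 0, digits 1,3,4 already taken and all letters distinct): V must equal 0. So V=0.
Step 5. [col 2: V + Z ≡ Z (mod 10)] Z=7 is one option consistent with column 2 (V + Z ≡ Z (mod 10), carry-in 0) — take it. So Z=7.
Step 6. [col 3: O + H ≡ Q (mod 10)] several values work for Q in column 3 (O + H ≡ Q (mod 10), carry-in 0); try Q=9. So Q=9.
Step 7. [col 3: O + H ≡ Q (mod 10)] column 3 reads O+H+carry(0)=Q with H=4, Q=9; with digits 0,1,3,4,7,9 already taken and all letters distinct, the only value for O is 5 ⇒ O=5.
Step 8. [col 5: Y + T ≡ F (mod 10)] column 5 reads Y+T+carry(1)=F with Y=1; with digits 0,1,3,4,5,7,9 already taken and all letters distinct, the only value for F is 8 ⇒ F=8.
Step 9. [col 5: Y + T ≡ F (mod 10)] column 5 reads Y+T+carry(1)=F with Y=1, F=8; with digits 0,1,3,4,5,7,8,9 already taken and all letters distinct, the only value for T is 6, so T=6.
Step 10. [col 6: G + G ≡ H (mod 10)] column 6: given H=4, carry-in 0, and digits 0,1,3,4,5,6,7,8,9 already taken and all letters distinct, G+G≡H (mod 10) forces G=2, so G=2.

Answer: F=8, G=2, H=4, L=3, O=5, Q=9, T=6, V=0, Y=1, Z=7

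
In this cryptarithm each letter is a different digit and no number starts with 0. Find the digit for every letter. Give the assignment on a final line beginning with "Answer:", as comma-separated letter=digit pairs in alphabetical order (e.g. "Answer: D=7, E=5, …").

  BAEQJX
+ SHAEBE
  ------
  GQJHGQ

Step 1. [col 1: X + E ≡ Q (mod 10)] E=7 is one option consistent with column 1 (X + E ≡ Q (mod 10), carry-in 0) — take it, so E=7.
Step 2. [col 1: X + E ≡ Q (mod 10)] several values work for Q in column 1 (X + E ≡ Q (mod 10), carry-in 0); try Q=6 ⇒ Q=6.
Step 3. [col 1: X + E ≡ Q (mod 10)] column 1 reads X+E+carry(0)=Q with E=7, Q=6; with digits 6,7 already taken and all letters distinct, the only value for X is 9. So X=9.
Step 4. [col 2: J + B ≡ G (mod 10)] column 2 (J + B ≡ G (mod 10), carry-in 1) doesn't pin J yet; pick J=0 and continue, so J=0.
Step 5. [col 2: J + B ≡ G (mod 10)] column 2 (J + B ≡ G (mod 10), carry-in 1) doesn't pin B yet; pick B=4 and continue. So B=4.
Step 6. [col 2: J + B ≡ G (mod 10)] column 2 reads J+B+carry(1)=G with J=0, B=4; with digits 0,4,6,7,9 already taken and all letters distinct, the only value for G is 5 ⇒ G=5.
Step 7. [col 3: Q + E ≡ H (mod 10)] in column 3 we have Q+E≡H with carry-in 0; given Q=6, E=7 and digits 0,4,5,6,7,9 already taken and all letters distinct, that pins H to 3 ⇒ H=3.
Step 8. [col 4: E + A ≡ J (mod 10)] in column 4 we have E+A≡J with carry-in 1; given E=7, J=0 and digits 0,3,4,5,6,7,9 already taken and all letters distinct, that pins A to 2 ⇒ A=2.
Step 9. [col 6: B + S ≡ G (mod 10)] in column 6 we have B+S≡G with carry-in 0; given B=4, G=5 and digits 0,2,3,4,5,6,7,9 already taken and all letters distinct, that pins S to 1 ⇒ S=1.

Answer: A=2, B=4, E=7, G=5, H=3, J=0, Q=6, S=1, X=9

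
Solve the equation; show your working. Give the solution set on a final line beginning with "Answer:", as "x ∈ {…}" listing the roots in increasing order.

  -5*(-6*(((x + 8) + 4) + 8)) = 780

Step 1. [-5*(-6*(((x + 8) + 4) + 8)) = 780] -5 out front; divide by -5, so div: -6*(((x + 8) + 4) + 8) = -156.
Step 2. [-6*(((x + 8) + 4) + 8) = -156] LHS = -6·(…); ÷-6 both sides ⇒ div: ((x + 8) + 4) + 8 = 26.
Step 3. [((x + 8) + 4) + 8 = 26] 8 comes off first (subtract 8) ⇒ sub: (x + 8) + 4 = 18.
Step 4. [(x + 8) + 4 = 18] the outer +4 inverts by subtracting 4, so sub: x + 8 = 14.
Step 5. [x + 8 = 14] subtract 8: x sits inside (… + 8), so sub: x = 6.

Answer: x ∈ {6}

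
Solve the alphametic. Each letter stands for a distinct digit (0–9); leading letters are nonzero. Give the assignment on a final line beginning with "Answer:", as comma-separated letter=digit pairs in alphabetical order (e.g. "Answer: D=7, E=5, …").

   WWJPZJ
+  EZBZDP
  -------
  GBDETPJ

Step 1. [col 1: J + P ≡ J (mod 10)] in column 1 we have J+P≡J with carry-in 0; given nothing yet and all letters distinct, none taken yet, that pins P to 0, so P=0.
Step 2. [col 1: J + P ≡ J (mod 10)] several values work for J in column 1 (J + P ≡ J (mod 10), carry-in 0); try J=4, so J=4.
Step 3. [G] the sum has 7 digits but both addends have 6; that extra leading digit G is the final carry, namely 1, so G=1.
Step 4. [col 2: Z + D ≡ P (mod 10)] no forcing yet in column 2 (carry-in 0); Z=2 is free and consistent — try it ⇒ Z=2.
Step 5. [col 2: Z + D ≡ P (mod 10)] from column 2 (Z=2, P=0, carry-in 0, digits 0,1,2,4 already taken and all letters distinct): D must equal 8, so D=8.
Step 6. [col 3: P + Z ≡ T (mod 10)] in column 3 we have P+Z≡T with carry-in 1; given P=0, Z=2 and digits 0,1,2,4,8 already taken and all letters distinct, that pins T to 3. So T=3.
Step 7. [col 4: J + B ≡ E (mod 10)] from column 4 (J=4, carry-in 0, digits 0,1,2,3,4,8 already taken and all letters distinct): E must equal 9. So E=9.
Step 8. [col 4: J + B ≡ E (mod 10)] from column 4 (J=4, E=9, carry-in 0, digits 0,1,2,3,4,8,9 already taken and all letters distinct): B must equal 5 ⇒ B=5.
Step 9. [col 5: W + Z ≡ D (mod 10)] column 5: given Z=2, D=8, carry-in 0, and digits 0,1,2,3,4,5,8,9 already taken and all letters distinct, W+Z≡D (mod 10) forces W=6, so W=6.

Answer: B=5, D=8, E=9, G=1, J=4, P=0, T=3, W=6, Z=2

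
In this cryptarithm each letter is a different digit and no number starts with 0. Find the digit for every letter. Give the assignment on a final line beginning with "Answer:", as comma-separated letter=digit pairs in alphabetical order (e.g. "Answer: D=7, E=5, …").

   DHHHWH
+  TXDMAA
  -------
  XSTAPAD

Step 1. [col 1: H + A ≡ D (mod 10)] no forcing yet in column 1 (carry-in 0); A=4 is free and consistent — try it. So A=4.
Step 2. [col 1: H + A ≡ D (mod 10)] no forcing yet in column 1 (carry-in 0); D=9 is free and consistent — try it ⇒ D=9.
Step 3. [col 1: H + A ≡ D (mod 10)] from column 1 (A=4, D=9, carry-in 0, digits 4,9 already taken and all letters distinct): H must equal 5, so H=5.
Step 4. [col 2: W + A ≡ A (mod 10)] column 2 reads W+A+carry(0)=A with A=4; with digits 4,5,9 already taken and all letters distinct, the only value for W is 0 ⇒ W=0.
Step 5. [X] adding two 6-digit numbers gives at most 6+1 digits, and here it does — X is that final carry and must be 1. So X=1.
Step 6. [col 3: H + M ≡ P (mod 10)] several values work for P in column 3 (H + M ≡ P (mod 10), carry-in 0); try P=8 ⇒ P=8.
Step 7. [col 3: H + M ≡ P (mod 10)] in column 3 we have H+M≡P with carry-in 0; given H=5, P=8 and digits 0,1,4,5,8,9 already taken and all letters distinct, that pins M to 3, so M=3.
Step 8. [col 5: H + X ≡ T (mod 10)] in column 5 we have H+X≡T with carry-in 1; given H=5, X=1 and digits 0,1,3,4,5,8,9 already taken and all letters distinct, that pins T to 7, so T=7.
Step 9. [col 6: D + T ≡ S (mod 10)] from column 6 (D=9, T=7, carry-in 0, digits 0,1,3,4,5,7,8,9 already taken and all letters distinct): S must equal 6. So S=6.

Answer: A=4, D=9, H=5, M=3, P=8, S=6, T=7, W=0, X=1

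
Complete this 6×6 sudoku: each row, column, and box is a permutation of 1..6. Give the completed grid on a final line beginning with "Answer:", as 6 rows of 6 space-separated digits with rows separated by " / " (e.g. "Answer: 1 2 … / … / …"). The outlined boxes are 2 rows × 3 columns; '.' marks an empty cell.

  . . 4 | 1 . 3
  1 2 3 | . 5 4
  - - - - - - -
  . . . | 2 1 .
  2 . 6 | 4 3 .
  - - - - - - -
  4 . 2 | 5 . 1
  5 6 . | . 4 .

Step 1. [r3c3∈{5}] r3c3 is down to just 5. So r3c3=5.
Step 2. [r1c5∈{2,6}] row 1 places 2 nowhere but r1c5, so r1c5=2.
Step 3. [r3c1∈{3}] r3c1 is down to just 3 ⇒ r3c1=3.
Step 4. [r3c6∈{6}] only 6 remains possible at r3c6, so r3c6=6.
Step 5. [r5c2∈{3}] nothing but 3 survives at r5c2, so r5c2=3.
Step 6. [r2c4∈{6}] r2c4 is down to just 6 ⇒ r2c4=6.
Step 7. [r6c6∈{2}] only 2 remains possible at r6c6 ⇒ r6c6=2.
Step 8. [r3c2∈{4}] only 4 remains possible at r3c2. So r3c2=4.
Step 9. [r4c6∈{5}] r4c6's peers cover all but 5. So r4c6=5.
Step 10. [r4c2∈{1}] r4c2's peers cover all but 1, so r4c2=1.
Step 11. [r6c3∈{1}] nothing but 1 survives at r6c3, so r6c3=1.
Step 12. [r1c1∈{6}] r1c1 is down to just 6, so r1c1=6.
Step 13. [r6c4∈{3}] r6c4 has the single candidate 3. So r6c4=3.
Step 14. [r5c5∈{6}] only 6 remains possible at r5c5 ⇒ r5c5=6.
Step 15. [r1c2∈{5}] r1c2's peers cover all but 5, so r1c2=5.

Answer: 6 5 4 1 2 3 / 1 2 3 6 5 4 / 3 4 5 2 1 6 / 2 1 6 4 3 5 / 4 3 2 5 6 1 / 5 6 1 3 4 2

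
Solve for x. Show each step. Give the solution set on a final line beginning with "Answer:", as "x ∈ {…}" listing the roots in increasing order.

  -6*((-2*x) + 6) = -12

Step 1. [-6*((-2*x) + 6) = -12] leading coefficient -6: divide by -6 ⇒ div: (-2*x) + 6 = 2.
Step 2. [(-2*x) + 6 = 2] subtract 6: x sits inside (… + 6). So sub: -2*x = -4.
Step 3. [-2*x = -4] leading coefficient -2: divide by -2 ⇒ div: x = 2.

Answer: x ∈ {2}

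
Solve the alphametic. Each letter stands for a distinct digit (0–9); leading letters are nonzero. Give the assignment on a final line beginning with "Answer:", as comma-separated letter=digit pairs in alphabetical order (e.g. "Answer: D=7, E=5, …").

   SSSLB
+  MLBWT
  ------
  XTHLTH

Step 1. [X] X is the leading digit of a 6-digit sum of two 5-digit numbers; the final carry is exactly 1, so X=1.
Step 2. [col 1: B + T ≡ H (mod 10)] several values work for T in column 1 (B + T ≡ H (mod 10), carry-in 0); try T=2. So T=2.
Step 3. [col 1: B + T ≡ H (mod 10)] no forcing yet in column 1 (carry-in 0); B=8 is free and consistent — try it. So B=8.
Step 4. [col 1: B + T ≡ H (mod 10)] column 1 reads B+T+carry(0)=H with B=8, T=2; with digits 1,2,8 already taken and all letters distinct, the only value for H is 0. So H=0.
Step 5. [col 2: L + W ≡ T (mod 10)] several values work for W in column 2 (L + W ≡ T (mod 10), carry-in 1); try W=7. So W=7.
Step 6. [col 2: L + W ≡ T (mod 10)] column 2 reads L+W+carry(1)=T with W=7, T=2; with digits 0,1,2,7,8 already taken and all letters distinct, the only value for L is 4 ⇒ L=4.
Step 7. [col 3: S + B ≡ L (mod 10)] column 3 reads S+B+carry(1)=L with B=8, L=4; with digits 0,1,2,4,7,8 already taken and all letters distinct, the only value for S is 5. So S=5.
Step 8. [col 5: S + M ≡ T (mod 10)] column 5: given S=5, T=2, carry-in 1, and digits 0,1,2,4,5,7,8 already taken and all letters distinct, S+M≡T (mod 10) forces M=6 ⇒ M=6.

Answer: B=8, H=0, L=4, M=6, S=5, T=2, W=7, X=1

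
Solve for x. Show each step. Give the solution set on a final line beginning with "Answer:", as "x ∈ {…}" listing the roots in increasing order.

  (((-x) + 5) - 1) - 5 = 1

Step 1. [(((-x) + 5) - 1) - 5 = 1] -5 is outermost — add 5 both sides ⇒ sub: ((-x) + 5) - 1 = 6.
Step 2. [((-x) + 5) - 1 = 6] the outer -1 inverts by adding 1. So sub: (-x) + 5 = 7.
Step 3. [(-x) + 5 = 7] peel the +5: subtract 5 from each side ⇒ sub: -x = 2.
Step 4. [-x = 2] LHS negated; negate both sides. So neg: x = -2.

Answer: x ∈ {-2}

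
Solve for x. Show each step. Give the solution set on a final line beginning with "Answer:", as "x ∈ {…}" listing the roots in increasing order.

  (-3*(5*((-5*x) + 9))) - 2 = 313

Step 1. [(-3*(5*((-5*x) + 9))) - 2 = 313] 2 comes off first (add 2) ⇒ sub: -3*(5*((-5*x) + 9)) = 315.
Step 2. [-3*(5*((-5*x) + 9)) = 315] divide by the outer -3 ⇒ div: 5*((-5*x) + 9) = -105.
Step 3. [5*((-5*x) + 9) = -105] 5 out front; divide by 5, so div: (-5*x) + 9 = -21.
Step 4. [(-5*x) + 9 = -21] the outer +9 inverts by subtracting 9, so sub: -5*x = -30.
Step 5. [-5*x = -30] -5 out front; divide by -5. So div: x = 6.

Answer: x ∈ {6}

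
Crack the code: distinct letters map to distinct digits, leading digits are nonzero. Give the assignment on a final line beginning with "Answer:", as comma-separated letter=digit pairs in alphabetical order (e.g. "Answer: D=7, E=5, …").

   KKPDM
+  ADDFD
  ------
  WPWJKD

Step 1. [col 1: M + D ≡ D (mod 10)] from column 1 (nothing yet, carry-in 0, all letters distinct, none taken yet): M must equal 0 ⇒ M=0.
Step 2. [W] W is the leading digit of a 6-digit sum of two 5-digit numbers; the final carry is exactly 1 ⇒ W=1.
Step 3. [col 1: M + D ≡ D (mod 10)] column 1 (M + D ≡ D (mod 10), carry-in 0) doesn't pin D yet; pick D=3 and continue, so D=3.
Step 4. [col 2: D + F ≡ K (mod 10)] F=5 is one option consistent with column 2 (D + F ≡ K (mod 10), carry-in 0) — take it ⇒ F=5.
Step 5. [col 2: D + F ≡ K (mod 10)] column 2 reads D+F+carry(0)=K with D=3, F=5; with digits 0,1,3,5 already taken and all letters distinct, the only value for K is 8, so K=8.
Step 6. [col 3: P + D ≡ J (mod 10)] P=6 is one option consistent with column 3 (P + D ≡ J (mod 10), carry-in 0) — take it, so P=6.
Step 7. [col 3: P + D ≡ J (mod 10)] column 3: given P=6, D=3, carry-in 0, and digits 0,1,3,5,6,8 already taken and all letters distinct, P+D≡J (mod 10) forces J=9, so J=9.
Step 8. [col 5: K + A ≡ P (mod 10)] in column 5 we have K+A≡P with carry-in 1; given K=8, P=6 and digits 0,1,3,5,6,8,9 already taken and all letters distinct, that pins A to 7, so A=7.

Answer: A=7, D=3, F=5, J=9, K=8, M=0, P=6, W=1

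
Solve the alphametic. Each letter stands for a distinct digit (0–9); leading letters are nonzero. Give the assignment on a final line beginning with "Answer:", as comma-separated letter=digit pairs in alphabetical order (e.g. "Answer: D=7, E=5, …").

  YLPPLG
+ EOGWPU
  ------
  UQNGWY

Step 1. [col 1: G + U ≡ Y (mod 10)] G=4 is one option consistent with column 1 (G + U ≡ Y (mod 10), carry-in 0) — take it ⇒ G=4.
Step 2. [col 1: G + U ≡ Y (mod 10)] several values work for Y in column 1 (G + U ≡ Y (mod 10), carry-in 0); try Y=3 ⇒ Y=3.
Step 3. [col 1: G + U ≡ Y (mod 10)] from column 1 (G=4, Y=3, carry-in 0, digits 3,4 already taken and all letters distinct): U must equal 9 ⇒ U=9.
Step 4. [col 2: L + P ≡ W (mod 10)] no forcing yet in column 2 (carry-in 1); P=7 is free and consistent — try it ⇒ P=7.
Step 5. [col 2: L + P ≡ W (mod 10)] several values work for W in column 2 (L + P ≡ W (mod 10), carry-in 1); try W=6 ⇒ W=6.
Step 6. [col 2: L + P ≡ W (mod 10)] in column 2 we have L+P≡W with carry-in 1; given P=7, W=6 and digits 3,4,6,7,9 already taken and all letters distinct, that pins L to 8, so L=8.
Step 7. [col 4: P + G ≡ N (mod 10)] from column 4 (P=7, G=4, carry-in 1, digits 3,4,6,7,8,9 already taken and all letters distinct): N must equal 2. So N=2.
Step 8. [col 5: L + O ≡ Q (mod 10)] column 5 reads L+O+carry(1)=Q with L=8; with digits 2,3,4,6,7,8,9 already taken and all letters distinct, the only value for O is 1 ⇒ O=1.
Step 9. [col 5: L + O ≡ Q (mod 10)] column 5: given L=8, O=1, carry-in 1, and digits 1,2,3,4,6,7,8,9 already taken and all letters distinct, L+O≡Q (mod 10) forces Q=0 ⇒ Q=0.
Step 10. [col 6: Y + E ≡ U (mod 10)] in column 6 we have Y+E≡U with carry-in 1; given Y=3, U=9 and digits 0,1,2,3,4,6,7,8,9 already taken and all letters distinct, that pins E to 5, so E=5.

Answer: E=5, G=4, L=8, N=2, O=1, P=7, Q=0, U=9, W=6, Y=3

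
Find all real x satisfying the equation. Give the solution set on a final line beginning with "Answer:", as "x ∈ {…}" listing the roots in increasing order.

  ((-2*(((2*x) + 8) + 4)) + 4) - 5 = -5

Step 1. [((-2*(((2*x) + 8) + 4)) + 4) - 5 = -5] the outer -5 inverts by adding 5. So sub: (-2*(((2*x) + 8) + 4)) + 4 = 0.
Step 2. [(-2*(((2*x) + 8) + 4)) + 4 = 0] the outer +4 inverts by subtracting 4. So sub: -2*(((2*x) + 8) + 4) = -4.
Step 3. [-2*(((2*x) + 8) + 4) = -4] divide by the outer -2 ⇒ div: ((2*x) + 8) + 4 = 2.
Step 4. [((2*x) + 8) + 4 = 2] +4 is outermost — subtract 4 both sides. So sub: (2*x) + 8 = -2.
Step 5. [(2*x) + 8 = -2] subtract 8: x sits inside (… + 8), so sub: 2*x = -10.
Step 6. [2*x = -10] 2·(inner) — divide through by 2 ⇒ div: x = -5.

Answer: x ∈ {-5}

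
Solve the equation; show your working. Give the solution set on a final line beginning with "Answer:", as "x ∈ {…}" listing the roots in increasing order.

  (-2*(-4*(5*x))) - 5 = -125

Step 1. [(-2*(-4*(5*x))) - 5 = -125] the outer -5 inverts by adding 5, so sub: -2*(-4*(5*x)) = -120.
Step 2. [-2*(-4*(5*x)) = -120] leading coefficient -2: divide by -2. So div: -4*(5*x) = 60.
Step 3. [-4*(5*x) = 60] divide by the outer -4. So div: 5*x = -15.
Step 4. [5*x = -15] 5·(inner) — divide through by 5. So div: x = -3.

Answer: x ∈ {-3}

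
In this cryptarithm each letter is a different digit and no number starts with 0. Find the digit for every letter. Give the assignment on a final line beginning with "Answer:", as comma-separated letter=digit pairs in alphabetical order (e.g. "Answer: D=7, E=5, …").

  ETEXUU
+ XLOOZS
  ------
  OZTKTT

Step 1. [col 1: U + S ≡ T (mod 10)] column 1 (U + S ≡ T (mod 10), carry-in 0) doesn't pin U yet; pick U=8 and continue. So U=8.
Step 2. [col 1: U + S ≡ T (mod 10)] no forcing yet in column 1 (carry-in 0); T=3 is free and consistent — try it ⇒ T=3.
Step 3. [col 1: U + S ≡ T (mod 10)] column 1: given U=8, T=3, carry-in 0, and digits 3,8 already taken and all letters distinct, U+S≡T (mod 10) forces S=5. So S=5.
Step 4. [col 2: U + Z ≡ T (mod 10)] from column 2 (U=8, T=3, carry-in 1, digits 3,5,8 already taken and all letters distinct): Z must equal 4, so Z=4.
Step 5. [col 3: X + O ≡ K (mod 10)] several values work for O in column 3 (X + O ≡ K (mod 10), carry-in 1); try O=7 ⇒ O=7.
Step 6. [col 3: X + O ≡ K (mod 10)] no forcing yet in column 3 (carry-in 1); X=1 is free and consistent — try it ⇒ X=1.
Step 7. [col 3: X + O ≡ K (mod 10)] column 3: given X=1, O=7, carry-in 1, and digits 1,3,4,5,7,8 already taken and all letters distinct, X+O≡K (mod 10) forces K=9 ⇒ K=9.
Step 8. [col 4: E + O ≡ T (mod 10)] column 4 reads E+O+carry(0)=T with O=7, T=3; with digits 1,3,4,5,7,8,9 already taken and all letters distinct, the only value for E is 6, so E=6.
Step 9. [col 5: T + L ≡ Z (mod 10)] from column 5 (T=3, Z=4, carry-in 1, digits 1,3,4,5,6,7,8,9 already taken and all letters distinct): L must equal 0, so L=0.

Answer: E=6, K=9, L=0, O=7, S=5, T=3, U=8, X=1, Z=4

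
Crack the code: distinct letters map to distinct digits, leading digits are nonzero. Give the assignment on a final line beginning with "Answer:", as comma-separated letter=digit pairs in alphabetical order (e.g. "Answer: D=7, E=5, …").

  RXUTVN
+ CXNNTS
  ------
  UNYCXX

Step 1. [col 1: N + S ≡ X (mod 10)] several values work for X in column 1 (N + S ≡ X (mod 10), carry-in 0); try X=2 ⇒ X=2.
Step 2. [col 1: N + S ≡ X (mod 10)] several values work for N in column 1 (N + S ≡ X (mod 10), carry-in 0); try N=5, so N=5.
Step 3. [col 1: N + S ≡ X (mod 10)] column 1: given N=5, X=2, carry-in 0, and digits 2,5 already taken and all letters distinct, N+S≡X (mod 10) forces S=7 ⇒ S=7.
Step 4. [col 2: V + T ≡ X (mod 10)] no forcing yet in column 2 (carry-in 1); T=1 is free and consistent — try it ⇒ T=1.
Step 5. [col 2: V + T ≡ X (mod 10)] column 2: given T=1, X=2, carry-in 1, and digits 1,2,5,7 already taken and all letters distinct, V+T≡X (mod 10) forces V=0, so V=0.
Step 6. [col 3: T + N ≡ C (mod 10)] in column 3 we have T+N≡C with carry-in 0; given T=1, N=5 and digits 0,1,2,5,7 already taken and all letters distinct, that pins C to 6. So C=6.
Step 7. [col 4: U + N ≡ Y (mod 10)] column 4 (U + N ≡ Y (mod 10), carry-in 0) doesn't pin Y yet; pick Y=4 and continue, so Y=4.
Step 8. [col 4: U + N ≡ Y (mod 10)] column 4 reads U+N+carry(0)=Y with N=5, Y=4; with digits 0,1,2,4,5,6,7 already taken and all letters distinct, the only value for U is 9, so U=9.
Step 9. [col 6: R + C ≡ U (mod 10)] column 6 reads R+C+carry(0)=U with C=6, U=9; with digits 0,1,2,4,5,6,7,9 already taken and all letters distinct, the only value for R is 3 ⇒ R=3.

Answer: C=6, N=5, R=3, S=7, T=1, U=9, V=0, X=2, Y=4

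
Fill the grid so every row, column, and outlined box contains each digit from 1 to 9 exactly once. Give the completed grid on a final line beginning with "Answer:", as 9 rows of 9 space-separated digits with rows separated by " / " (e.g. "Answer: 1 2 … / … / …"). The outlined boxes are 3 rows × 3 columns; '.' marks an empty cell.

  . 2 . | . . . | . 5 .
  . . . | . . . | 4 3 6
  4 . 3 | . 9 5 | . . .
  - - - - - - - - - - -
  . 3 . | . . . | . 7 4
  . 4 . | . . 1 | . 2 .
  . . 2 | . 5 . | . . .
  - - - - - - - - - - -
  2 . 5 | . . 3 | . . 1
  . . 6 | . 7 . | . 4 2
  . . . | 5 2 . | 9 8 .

Step 1. [r6c8∈{1,6,9}] r6c8 is the only open cell in col 8 admitting 9 ⇒ r6c8=9.
Step 2. [r8c4∈{1,8,9}] across box 8, 1 lands solely at r8c4. So r8c4=1.
Step 3. [r9c6∈{4,6}] 6 has one home in row 9: r9c6. So r9c6=6.
Step 4. [r5c9∈{3,5,8}] across col 9, 5 lands solely at r5c9 ⇒ r5c9=5.
Step 5. [r2c2∈{1,5,7,8,9}] col 2 places 5 nowhere but r2c2, so r2c2=5.
Step 6. [r1c9∈{7,8,9}] r1c9 is the only open cell in col 9 admitting 9, so r1c9=9.
Step 7. [r4c1∈{1,5,6,8,9}] 5 has one home in row 4: r4c1 ⇒ r4c1=5.
Step 8. [r3c7∈{1,2,7,8}] 2 has one home in col 7: r3c7 ⇒ r3c7=2.
Step 9. [r3c8∈{1}] r3c8 is down to just 1, so r3c8=1.
Step 10. [r9c3∈{1,4,7}] across row 9, 4 lands solely at r9c3 ⇒ r9c3=4.
Step 11. [r7c8∈{6}] only 6 remains possible at r7c8. So r7c8=6.
Step 12. [r7c7∈{7}] r7c7 has the single candidate 7 ⇒ r7c7=7.
Step 13. [r1c7∈{8}] only 8 remains possible at r1c7, so r1c7=8.
Step 14. [r6c9∈{3,8}] col 9 places 8 nowhere but r6c9 ⇒ r6c9=8.
Step 15. [r9c9∈{3}] only 3 remains possible at r9c9, so r9c9=3.
Step 16. [r8c1∈{3,8,9}] in row 8, 3 fits only at r8c1. So r8c1=3.
Step 17. [r3c9∈{7}] r3c9's peers cover all but 7, so r3c9=7.
Step 18. [r3c2∈{6,8}] the pair r7c2,r8c2 in col 2 locks {8,9} between them, so r3c2≠8.
Step 19. [r3c4∈{6,8}] 8 has one home in row 3: r3c4 ⇒ r3c4=8.
Step 20. [r2c5∈{1}] r2c5 has the single candidate 1 ⇒ r2c5=1.
Step 21. [r3c2∈{6}] r3c2 is down to just 6 ⇒ r3c2=6.
Step 22. [r2c6∈{2,7}] col 6 has a naked pair {4,7} at r1c6 and r6c6, so r2c6≠7.
Step 23. [r2c6∈{2}] nothing but 2 survives at r2c6, so r2c6=2.
Step 24. [r2c4∈{7}] r2c4's peers cover all but 7, so r2c4=7.
Step 25. [r6c6∈{4,7}] across col 6, 7 lands solely at r6c6, so r6c6=7.
Step 26. [r6c4∈{3,4,6}] in row 6, 4 fits only at r6c4, so r6c4=4.
Step 27. [r7c4∈{9}] r7c4 is down to just 9 ⇒ r7c4=9.
Step 28. [r6c2∈{1}] r6c2 is down to just 1. So r6c2=1.
Step 29. [r8c6∈{8}] r8c6's peers cover all but 8, so r8c6=8.
Step 30. [r6c7∈{3,6}] in row 6, 3 fits only at r6c7 ⇒ r6c7=3.
Step 31. [r5c7∈{6}] r5c7's peers cover all but 6, so r5c7=6.
Step 32. [r9c1∈{1,7}] in row 9, 1 fits only at r9c1 ⇒ r9c1=1.
Step 33. [r1c1∈{7}] nothing but 7 survives at r1c1 ⇒ r1c1=7.
Step 34. [r5c3∈{7,8,9}] across row 5, 7 lands solely at r5c3. So r5c3=7.
Step 35. [r5c1∈{8,9}] in row 5, 9 fits only at r5c1 ⇒ r5c1=9.
Step 36. [r5c5∈{3,8}] in row 5, 8 fits only at r5c5. So r5c5=8.
Step 37. [r1c5∈{3,4,6}] across col 5, 3 lands solely at r1c5, so r1c5=3.
Step 38. [r1c4∈{6}] r1c4's peers cover all but 6. So r1c4=6.
Step 39. [r4c3∈{8}] nothing but 8 survives at r4c3, so r4c3=8.
Step 40. [r4c5∈{6}] r4c5's peers cover all but 6. So r4c5=6.
Step 41. [r8c2∈{9}] r8c2's peers cover all but 9, so r8c2=9.
Step 42. [r1c3∈{1}] r1c3 has the single candidate 1 ⇒ r1c3=1.
Step 43. [r7c5∈{4}] nothing but 4 survives at r7c5 ⇒ r7c5=4.
Step 44. [r4c4∈{2}] nothing but 2 survives at r4c4, so r4c4=2.
Step 45. [r4c7∈{1}] r4c7 is down to just 1, so r4c7=1.
Step 46. [r4c6∈{9}] nothing but 9 survives at r4c6. So r4c6=9.
Step 47. [r6c1∈{6}] only 6 remains possible at r6c1. So r6c1=6.
Step 48. [r8c7∈{5}] nothing but 5 survives at r8c7. So r8c7=5.
Step 49. [r1c6∈{4}] r1c6's peers cover all but 4. So r1c6=4.
Step 50. [r5c4∈{3}] nothing but 3 survives at r5c4 ⇒ r5c4=3.
Step 51. [r2c3∈{9}] r2c3 has the single candidate 9 ⇒ r2c3=9.
Step 52. [r7c2∈{8}] only 8 remains possible at r7c2. So r7c2=8.
Step 53. [r2c1∈{8}] nothing but 8 survives at r2c1, so r2c1=8.
Step 54. [r9c2∈{7}] r9c2 is down to just 7, so r9c2=7.

Answer: 7 2 1 6 3 4 8 5 9 / 8 5 9 7 1 2 4 3 6 / 4 6 3 8 9 5 2 1 7 / 5 3 8 2 6 9 1 7 4 / 9 4 7 3 8 1 6 2 5 / 6 1 2 4 5 7 3 9 8 / 2 8 5 9 4 3 7 6 1 / 3 9 6 1 7 8 5 4 2 / 1 7 4 5 2 6 9 8 3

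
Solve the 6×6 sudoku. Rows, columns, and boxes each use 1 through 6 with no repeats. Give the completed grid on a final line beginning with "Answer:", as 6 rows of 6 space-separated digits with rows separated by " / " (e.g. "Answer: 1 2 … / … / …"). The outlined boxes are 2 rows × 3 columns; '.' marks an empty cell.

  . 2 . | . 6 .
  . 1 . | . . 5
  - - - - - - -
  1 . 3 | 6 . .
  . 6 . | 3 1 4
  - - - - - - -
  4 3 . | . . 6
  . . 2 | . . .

Step 1. [r6c2∈{5}] r6c2 has the single candidate 5 ⇒ r6c2=5.
Step 2. [r5c4∈{1,2,5}] 5 has one home in col 4: r5c4, so r5c4=5.
Step 3. [r2c4∈{2,4}] col 4 places 2 nowhere but r2c4 ⇒ r2c4=2.
Step 4. [r2c3∈{4,6}] across col 3, 6 lands solely at r2c3 ⇒ r2c3=6.
Step 5. [r2c5∈{3,4}] across row 2, 4 lands solely at r2c5 ⇒ r2c5=4.
Step 6. [r1c6∈{1,3}] box 2 places 3 nowhere but r1c6. So r1c6=3.
Step 7. [r4c3∈{5}] only 5 remains possible at r4c3, so r4c3=5.
Step 8. [r3c5∈{2,5}] across row 3, 5 lands solely at r3c5, so r3c5=5.
Step 9. [r1c4∈{1}] r1c4 is down to just 1, so r1c4=1.
Step 10. [r5c3∈{1}] r5c3's peers cover all but 1, so r5c3=1.
Step 11. [r3c2∈{4}] r3c2's peers cover all but 4. So r3c2=4.
Step 12. [r1c3∈{4}] nothing but 4 survives at r1c3 ⇒ r1c3=4.
Step 13. [r6c1∈{6}] nothing but 6 survives at r6c1, so r6c1=6.
Step 14. [r4c1∈{2}] r4c1 is down to just 2, so r4c1=2.
Step 15. [r2c1∈{3}] nothing but 3 survives at r2c1, so r2c1=3.
Step 16. [r5c5∈{2}] nothing but 2 survives at r5c5. So r5c5=2.
Step 17. [r3c6∈{2}] only 2 remains possible at r3c6. So r3c6=2.
Step 18. [r6c4∈{4}] only 4 remains possible at r6c4. So r6c4=4.
Step 19. [r6c5∈{3}] nothing but 3 survives at r6c5, so r6c5=3.
Step 20. [r1c1∈{5}] nothing but 5 survives at r1c1. So r1c1=5.
Step 21. [r6c6∈{1}] only 1 remains possible at r6c6. So r6c6=1.

Answer: 5 2 4 1 6 3 / 3 1 6 2 4 5 / 1 4 3 6 5 2 / 2 6 5 3 1 4 / 4 3 1 5 2 6 / 6 5 2 4 3 1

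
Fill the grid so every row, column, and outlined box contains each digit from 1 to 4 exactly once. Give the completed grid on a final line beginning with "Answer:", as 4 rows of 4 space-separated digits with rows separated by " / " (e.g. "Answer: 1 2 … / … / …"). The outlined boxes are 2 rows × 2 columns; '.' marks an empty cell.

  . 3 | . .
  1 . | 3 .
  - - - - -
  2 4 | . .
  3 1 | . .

Step 1. [r2c4∈{2,4}] row 2 places 4 nowhere but r2c4. So r2c4=4.
Step 2. [r3c3∈{1}] r3c3's peers cover all but 1. So r3c3=1.
Step 3. [r4c4∈{2}] nothing but 2 survives at r4c4. So r4c4=2.
Step 4. [r4c3∈{4}] only 4 remains possible at r4c3. So r4c3=4.
Step 5. [r1c4∈{1}] r1c4 has the single candidate 1. So r1c4=1.
Step 6. [r1c1∈{4}] r1c1's peers cover all but 4 ⇒ r1c1=4.
Step 7. [r1c3∈{2}] r1c3 has the single candidate 2. So r1c3=2.
Step 8. [r2c2∈{2}] only 2 remains possible at r2c2. So r2c2=2.
Step 9. [r3c4∈{3}] only 3 remains possible at r3c4 ⇒ r3c4=3.

Answer: 4 3 2 1 / 1 2 3 4 / 2 4 1 3 / 3 1 4 2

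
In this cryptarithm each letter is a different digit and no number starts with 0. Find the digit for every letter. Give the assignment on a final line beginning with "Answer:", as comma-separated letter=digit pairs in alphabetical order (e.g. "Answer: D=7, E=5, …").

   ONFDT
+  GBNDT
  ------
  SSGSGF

Step 1. [S] S is the leading digit of a 6-digit sum of two 5-digit numbers; the final carry is exactly 1. So S=1.
Step 2. [col 1: T + T ≡ F (mod 10)] no forcing yet in column 1 (carry-in 0); F=6 is free and consistent — try it ⇒ F=6.
Step 3. [col 1: T + T ≡ F (mod 10)] several values work for T in column 1 (T + T ≡ F (mod 10), carry-in 0); try T=8. So T=8.
Step 4. [col 2: D + D ≡ G (mod 10)] G=9 is one option consistent with column 2 (D + D ≡ G (mod 10), carry-in 1) — take it ⇒ G=9.
Step 5. [col 2: D + D ≡ G (mod 10)] from column 2 (G=9, carry-in 1, digits 1,6,8,9 already taken and all letters distinct): D must equal 4. So D=4.
Step 6. [col 3: F + N ≡ S (mod 10)] from column 3 (F=6, S=1, carry-in 0, digits 1,4,6,8,9 already taken and all letters distinct): N must equal 5 ⇒ N=5.
Step 7. [col 4: N + B ≡ G (mod 10)] column 4 reads N+B+carry(1)=G with N=5, G=9; with digits 1,4,5,6,8,9 already taken and all letters distinct, the only value for B is 3. So B=3.
Step 8. [col 5: O + G ≡ S (mod 10)] from column 5 (G=9, S=1, carry-in 0, digits 1,3,4,5,6,8,9 already taken and all letters distinct): O must equal 2, so O=2.

Answer: B=3, D=4, F=6, G=9, N=5, O=2, S=1, T=8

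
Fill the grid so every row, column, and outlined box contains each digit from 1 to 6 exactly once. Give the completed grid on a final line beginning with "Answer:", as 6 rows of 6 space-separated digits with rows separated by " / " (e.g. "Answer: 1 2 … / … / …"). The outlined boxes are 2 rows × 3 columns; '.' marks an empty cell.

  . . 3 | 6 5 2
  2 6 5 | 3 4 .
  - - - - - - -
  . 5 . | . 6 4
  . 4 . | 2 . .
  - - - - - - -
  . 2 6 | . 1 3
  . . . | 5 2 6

Step 1. [r4c3∈{1}] r4c3 has the single candidate 1. So r4c3=1.
Step 2. [r1c1∈{1,4}] across row 1, 4 lands solely at r1c1, so r1c1=4.
Step 3. [r6c1∈{1,3}] r6c1 is the only open cell in col 1 admitting 1. So r6c1=1.
Step 4. [r4c5∈{3}] nothing but 3 survives at r4c5 ⇒ r4c5=3.
Step 5. [r3c1∈{3}] only 3 remains possible at r3c1. So r3c1=3.
Step 6. [r4c6∈{5}] r4c6 has the single candidate 5, so r4c6=5.
Step 7. [r3c4∈{1}] r3c4's peers cover all but 1, so r3c4=1.
Step 8. [r4c1∈{6}] nothing but 6 survives at r4c1 ⇒ r4c1=6.
Step 9. [r6c3∈{4}] r6c3 is down to just 4 ⇒ r6c3=4.
Step 10. [r5c1∈{5}] r5c1 has the single candidate 5 ⇒ r5c1=5.
Step 11. [r1c2∈{1}] r1c2 has the single candidate 1, so r1c2=1.
Step 12. [r2c6∈{1}] only 1 remains possible at r2c6, so r2c6=1.
Step 13. [r5c4∈{4}] nothing but 4 survives at r5c4, so r5c4=4.
Step 14. [r3c3∈{2}] r3c3's peers cover all but 2, so r3c3=2.
Step 15. [r6c2∈{3}] r6c2's peers cover all but 3, so r6c2=3.

Answer: 4 1 3 6 5 2 / 2 6 5 3 4 1 / 3 5 2 1 6 4 / 6 4 1 2 3 5 / 5 2 6 4 1 3 / 1 3 4 5 2 6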